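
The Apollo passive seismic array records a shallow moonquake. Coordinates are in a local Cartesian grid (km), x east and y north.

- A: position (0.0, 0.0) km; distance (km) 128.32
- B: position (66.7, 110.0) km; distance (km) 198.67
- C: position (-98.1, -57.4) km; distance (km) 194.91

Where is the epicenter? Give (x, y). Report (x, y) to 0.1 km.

x ≈ 94.6 km, y ≈ -86.7 km

Circle about each station: x² + y² = 128.32²; (x − 66.7)² + (y − 110.0)² = 198.67²; (x + 98.1)² + (y + 57.4)² = 194.91².
Subtracting the A equation from the B and C equations removes the quadratic terms:
133.4 x + 220.0 y = -6454.86
-196.2 x − 114.8 y = -8605.52
Solving the 2×2 system: x ≈ 94.6, y ≈ -86.7 km.
Check against A (with the unrounded x, y): √(x²+y²) = 128.31 ≈ 128.32 km. ✓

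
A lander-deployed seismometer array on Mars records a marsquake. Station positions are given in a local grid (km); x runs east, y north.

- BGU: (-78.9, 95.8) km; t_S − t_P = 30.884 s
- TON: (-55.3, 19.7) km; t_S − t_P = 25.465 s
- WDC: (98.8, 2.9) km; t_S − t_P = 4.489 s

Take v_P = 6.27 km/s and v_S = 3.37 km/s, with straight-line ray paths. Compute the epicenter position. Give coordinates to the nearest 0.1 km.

(130.1, 12.4)

Distance from S−P lag: d = Δt · v_P v_S / (v_P − v_S) = Δt · (6.27·3.37)/(6.27−3.37) ≈ 7.2862·Δt.
So d_BGU = 225.03, d_TON = 185.54, d_WDC = 32.71 km.
Circle about each station: (x + 78.9)² + (y − 95.8)² = 225.03²; (x + 55.3)² + (y − 19.7)² = 185.54²; (x − 98.8)² + (y − 2.9)² = 32.71².
Subtracting pairs of circle equations eliminates x²+y² and gives linear equations (the radical axes):
47.2 x − 152.2 y = 4256.74
355.4 x − 185.8 y = 43935.56
Solving the 2×2 system: x ≈ 130.1, y ≈ 12.4 km.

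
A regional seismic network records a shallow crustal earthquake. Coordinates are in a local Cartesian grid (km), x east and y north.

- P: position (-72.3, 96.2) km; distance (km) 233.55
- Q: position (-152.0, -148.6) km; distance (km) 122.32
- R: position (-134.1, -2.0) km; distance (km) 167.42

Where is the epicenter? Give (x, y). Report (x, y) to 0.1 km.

Circle about each station: (x + 72.3)² + (y − 96.2)² = 233.55²; (x + 152.0)² + (y + 148.6)² = 122.32²; (x + 134.1)² + (y + 2.0)² = 167.42².
Subtracting the P equation from the Q and R equations removes the quadratic terms:
-159.4 x − 489.6 y = 70287.65
-123.6 x − 196.4 y = 30021.23
Solving the 2×2 system: x ≈ -30.6, y ≈ -133.6 km.

-30.6 km east, -133.6 km north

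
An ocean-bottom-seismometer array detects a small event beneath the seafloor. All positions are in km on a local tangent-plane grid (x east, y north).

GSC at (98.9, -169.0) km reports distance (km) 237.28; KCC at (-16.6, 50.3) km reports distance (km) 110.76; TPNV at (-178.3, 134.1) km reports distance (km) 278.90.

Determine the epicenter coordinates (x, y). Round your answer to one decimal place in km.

Circle about each station: (x − 98.9)² + (y + 169.0)² = 237.28²; (x + 16.6)² + (y − 50.3)² = 110.76²; (x + 178.3)² + (y − 134.1)² = 278.90².
Subtracting pairs of circle equations eliminates x²+y² and gives linear equations (the radical axes):
-231.0 x + 438.6 y = 8497.46
-554.4 x + 606.2 y = -10051.92
Solving the 2×2 system: x ≈ 92.7, y ≈ 68.2 km.

92.7 km east, 68.2 km north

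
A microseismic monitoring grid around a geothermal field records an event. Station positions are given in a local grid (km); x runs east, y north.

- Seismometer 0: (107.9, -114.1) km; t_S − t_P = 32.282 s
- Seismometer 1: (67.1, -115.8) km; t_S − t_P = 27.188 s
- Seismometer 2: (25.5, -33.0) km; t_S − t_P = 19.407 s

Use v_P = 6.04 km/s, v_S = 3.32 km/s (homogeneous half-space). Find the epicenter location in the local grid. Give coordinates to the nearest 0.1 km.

Distance from S−P lag: d = Δt · v_P v_S / (v_P − v_S) = Δt · (6.04·3.32)/(6.04−3.32) ≈ 7.3724·Δt.
So d_Seismometer 0 = 237.99, d_Seismometer 1 = 200.44, d_Seismometer 2 = 143.08 km.
Circle about each station: (x − 107.9)² + (y + 114.1)² = 237.99²; (x − 67.1)² + (y + 115.8)² = 200.44²; (x − 25.5)² + (y + 33.0)² = 143.08².
Subtracting pairs of circle equations eliminates x²+y² and gives linear equations (the radical axes):
-81.6 x − 3.4 y = 9713.88
-164.8 x + 162.2 y = 13245.38
Solving the 2×2 system: x ≈ -117.5, y ≈ -37.7 km.

-117.5 km east, -37.7 km north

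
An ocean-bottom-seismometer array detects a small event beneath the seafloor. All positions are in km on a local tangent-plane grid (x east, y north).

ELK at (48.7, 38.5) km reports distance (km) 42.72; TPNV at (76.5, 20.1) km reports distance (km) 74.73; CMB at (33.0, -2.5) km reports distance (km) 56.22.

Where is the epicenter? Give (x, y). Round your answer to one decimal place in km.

Circle about each station: (x − 48.7)² + (y − 38.5)² = 42.72²; (x − 76.5)² + (y − 20.1)² = 74.73²; (x − 33.0)² + (y + 2.5)² = 56.22².
Subtracting pairs of circle equations eliminates x²+y² and gives linear equations (the radical axes):
55.6 x − 36.8 y = -1357.25
-31.4 x − 82.0 y = -4094.38
Solving the 2×2 system: x ≈ 6.9, y ≈ 47.3 km.
Check against ELK (with the unrounded x, y): √((x − 48.7)²+(y − 38.5)²) = 42.72 ≈ 42.72 km. ✓

(6.9, 47.3)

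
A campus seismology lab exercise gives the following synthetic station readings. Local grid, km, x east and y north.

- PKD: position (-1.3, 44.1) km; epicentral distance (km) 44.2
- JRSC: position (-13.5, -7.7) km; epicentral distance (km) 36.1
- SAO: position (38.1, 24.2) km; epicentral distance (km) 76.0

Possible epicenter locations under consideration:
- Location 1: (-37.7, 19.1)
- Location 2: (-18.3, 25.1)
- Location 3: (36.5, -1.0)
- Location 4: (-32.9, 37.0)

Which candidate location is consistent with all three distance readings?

For each candidate, compare |candidate − station| to the reported distance:
Location 1: residuals PKD 0.0, JRSC 0.0, SAO 0.0 → max 0.0 km
Location 2: residuals PKD 18.7, JRSC 3.0, SAO 19.6 → max 19.6 km
Location 3: residuals PKD 14.6, JRSC 14.3, SAO 50.7 → max 50.7 km
Location 4: residuals PKD 11.8, JRSC 12.6, SAO 3.9 → max 12.6 km
Only Location 1 has all residuals ≈ 0.

Location 1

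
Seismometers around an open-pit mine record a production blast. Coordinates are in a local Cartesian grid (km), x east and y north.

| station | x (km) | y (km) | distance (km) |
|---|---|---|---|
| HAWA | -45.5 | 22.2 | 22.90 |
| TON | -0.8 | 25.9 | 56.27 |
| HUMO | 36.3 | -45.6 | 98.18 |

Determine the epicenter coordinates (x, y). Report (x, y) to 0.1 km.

Circle about each station: (x + 45.5)² + (y − 22.2)² = 22.90²; (x + 0.8)² + (y − 25.9)² = 56.27²; (x − 36.3)² + (y + 45.6)² = 98.18².
Subtracting pairs of circle equations eliminates x²+y² and gives linear equations (the radical axes):
89.4 x + 7.4 y = -4533.54
163.6 x − 135.6 y = -8280.94
Solving the 2×2 system: x ≈ -50.7, y ≈ -0.1 km.
Check against HAWA (with the unrounded x, y): √((x + 45.5)²+(y − 22.2)²) = 22.90 ≈ 22.90 km. ✓

x ≈ -50.7 km, y ≈ -0.1 km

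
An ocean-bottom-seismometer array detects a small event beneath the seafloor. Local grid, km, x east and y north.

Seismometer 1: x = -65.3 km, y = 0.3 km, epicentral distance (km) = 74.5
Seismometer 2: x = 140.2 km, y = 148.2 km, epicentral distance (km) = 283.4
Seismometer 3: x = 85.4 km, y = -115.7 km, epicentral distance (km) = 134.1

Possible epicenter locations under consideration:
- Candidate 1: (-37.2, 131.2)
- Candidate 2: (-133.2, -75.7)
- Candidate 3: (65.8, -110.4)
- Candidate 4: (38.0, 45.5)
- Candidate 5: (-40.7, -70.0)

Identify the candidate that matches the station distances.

For each candidate, compare |candidate − station| to the reported distance:
Candidate 1: residuals Seismometer 1 59.4, Seismometer 2 105.2, Seismometer 3 141.6 → max 141.6 km
Candidate 2: residuals Seismometer 1 27.4, Seismometer 2 70.0, Seismometer 3 88.1 → max 88.1 km
Candidate 3: residuals Seismometer 1 97.1, Seismometer 2 14.3, Seismometer 3 113.8 → max 113.8 km
Candidate 4: residuals Seismometer 1 38.3, Seismometer 2 138.5, Seismometer 3 33.9 → max 138.5 km
Candidate 5: residuals Seismometer 1 0.0, Seismometer 2 0.0, Seismometer 3 0.0 → max 0.0 km
Only Candidate 5 has all residuals ≈ 0.

Candidate 5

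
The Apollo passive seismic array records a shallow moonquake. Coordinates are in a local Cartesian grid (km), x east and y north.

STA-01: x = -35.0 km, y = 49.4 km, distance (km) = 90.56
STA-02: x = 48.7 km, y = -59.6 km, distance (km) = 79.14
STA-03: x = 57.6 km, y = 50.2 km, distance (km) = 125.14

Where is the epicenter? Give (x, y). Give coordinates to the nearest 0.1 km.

Circle about each station: (x + 35.0)² + (y − 49.4)² = 90.56²; (x − 48.7)² + (y + 59.6)² = 79.14²; (x − 57.6)² + (y − 50.2)² = 125.14².
Subtracting the STA-01 equation from the STA-02 and STA-03 equations removes the quadratic terms:
167.4 x − 218.0 y = 4196.46
185.2 x + 1.6 y = -5286.47
Solving the 2×2 system: x ≈ -28.2, y ≈ -40.9 km.

-28.2 km east, -40.9 km north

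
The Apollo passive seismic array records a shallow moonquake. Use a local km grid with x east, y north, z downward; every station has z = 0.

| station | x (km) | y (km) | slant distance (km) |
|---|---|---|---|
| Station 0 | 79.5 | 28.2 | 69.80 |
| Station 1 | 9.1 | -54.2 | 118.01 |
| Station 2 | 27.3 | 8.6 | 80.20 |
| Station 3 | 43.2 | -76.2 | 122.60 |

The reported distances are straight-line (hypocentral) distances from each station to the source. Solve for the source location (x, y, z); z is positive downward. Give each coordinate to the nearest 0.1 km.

(66.7, 22.8, 68.4)

Each station gives a sphere (x−x_i)² + (y−y_i)² + z² = d_i² (stations at z=0).
Subtracting the Station 0 sphere from Station 1 and Station 2: z² cancels, leaving linear equations in x and y:
-140.8 x − 164.8 y = -13149.36
-104.4 x − 39.2 y = -7856.24
Solving: x ≈ 66.684, y ≈ 22.817 km (keep extra digits for the depth step; rounded: 66.7, 22.8).
Then from the Station 0 sphere: z² = 69.80² − (x − 79.5)² − (y − 28.2)² with x = 66.684, y = 22.817, so z ≈ 68.402 ≈ 68.4 km.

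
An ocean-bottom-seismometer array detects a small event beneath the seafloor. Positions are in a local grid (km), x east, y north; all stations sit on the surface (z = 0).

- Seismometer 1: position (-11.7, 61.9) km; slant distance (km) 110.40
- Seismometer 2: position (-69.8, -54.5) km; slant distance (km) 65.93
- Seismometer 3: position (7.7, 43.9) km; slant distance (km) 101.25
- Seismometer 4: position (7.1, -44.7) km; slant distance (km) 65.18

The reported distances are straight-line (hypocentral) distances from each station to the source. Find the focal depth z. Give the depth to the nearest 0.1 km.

depth ≈ 50.5 km

Each station gives a sphere (x−x_i)² + (y−y_i)² + z² = d_i² (stations at z=0).
Subtracting the Seismometer 1 sphere from Seismometer 2 and Seismometer 3: z² cancels, leaving linear equations in x and y:
-116.2 x − 232.8 y = 11715.19
38.8 x − 36.0 y = -45.40
Solving: x ≈ -32.712, y ≈ -33.995 km (keep extra digits for the depth step; rounded: -32.7, -34.0).
Then from the Seismometer 1 sphere: z² = 110.40² − (x + 11.7)² − (y − 61.9)² with x = -32.712, y = -33.995, so z ≈ 50.505 ≈ 50.5 km.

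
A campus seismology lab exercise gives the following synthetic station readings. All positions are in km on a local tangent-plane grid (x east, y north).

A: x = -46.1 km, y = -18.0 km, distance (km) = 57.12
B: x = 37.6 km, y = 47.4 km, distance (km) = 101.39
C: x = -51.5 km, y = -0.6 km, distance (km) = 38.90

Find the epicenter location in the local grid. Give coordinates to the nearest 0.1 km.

Circle about each station: (x + 46.1)² + (y + 18.0)² = 57.12²; (x − 37.6)² + (y − 47.4)² = 101.39²; (x + 51.5)² + (y + 0.6)² = 38.90².
Subtracting the A equation from the B and C equations removes the quadratic terms:
167.4 x + 130.8 y = -5805.93
-10.8 x + 34.8 y = 1952.88
Solving the 2×2 system: x ≈ -63.2, y ≈ 36.5 km.

x ≈ -63.2 km, y ≈ 36.5 km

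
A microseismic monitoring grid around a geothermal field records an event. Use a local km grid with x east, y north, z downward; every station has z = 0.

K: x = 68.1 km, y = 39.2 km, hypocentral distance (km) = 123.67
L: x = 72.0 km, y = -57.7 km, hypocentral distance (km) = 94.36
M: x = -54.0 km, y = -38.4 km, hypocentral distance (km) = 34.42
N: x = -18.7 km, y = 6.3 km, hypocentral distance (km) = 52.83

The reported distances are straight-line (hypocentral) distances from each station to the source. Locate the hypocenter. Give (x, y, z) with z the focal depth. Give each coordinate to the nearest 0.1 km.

Each station gives a sphere (x−x_i)² + (y−y_i)² + z² = d_i² (stations at z=0).
Subtracting the K sphere from L and M: z² cancels, leaving linear equations in x and y:
7.8 x − 193.8 y = 8729.50
-244.2 x − 155.2 y = 12325.84
Solving: x ≈ -21.302, y ≈ -45.901 km (keep extra digits for the depth step; rounded: -21.3, -45.9).
Then from the K sphere: z² = 123.67² − (x − 68.1)² − (y − 39.2)² with x = -21.302, y = -45.901, so z ≈ 7.705 ≈ 7.7 km.
Check against N (with the unrounded solution): distance 52.83 ≈ 52.83 km. ✓

(-21.3, -45.9, 7.7)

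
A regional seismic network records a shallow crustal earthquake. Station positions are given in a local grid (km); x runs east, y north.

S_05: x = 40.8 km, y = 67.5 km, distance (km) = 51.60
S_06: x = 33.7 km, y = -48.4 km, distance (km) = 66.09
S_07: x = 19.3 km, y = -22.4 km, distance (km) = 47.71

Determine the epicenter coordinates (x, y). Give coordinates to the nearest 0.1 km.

(47.2, 16.3)

Circle about each station: (x − 40.8)² + (y − 67.5)² = 51.60²; (x − 33.7)² + (y + 48.4)² = 66.09²; (x − 19.3)² + (y + 22.4)² = 47.71².
Subtracting the S_05 equation from the S_06 and S_07 equations removes the quadratic terms:
-14.2 x − 231.8 y = -4447.97
-43.0 x − 179.8 y = -4960.32
Solving the 2×2 system: x ≈ 47.2, y ≈ 16.3 km.
Check against S_05 (with the unrounded x, y): √((x − 40.8)²+(y − 67.5)²) = 51.60 ≈ 51.60 km. ✓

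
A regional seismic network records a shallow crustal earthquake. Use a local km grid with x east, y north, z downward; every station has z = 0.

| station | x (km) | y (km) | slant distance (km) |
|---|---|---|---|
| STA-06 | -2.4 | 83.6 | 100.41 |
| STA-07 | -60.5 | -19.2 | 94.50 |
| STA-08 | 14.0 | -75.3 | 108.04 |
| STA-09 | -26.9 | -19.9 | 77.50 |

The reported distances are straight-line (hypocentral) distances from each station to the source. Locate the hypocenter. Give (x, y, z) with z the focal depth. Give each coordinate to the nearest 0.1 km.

Each station gives a sphere (x−x_i)² + (y−y_i)² + z² = d_i² (stations at z=0).
Subtracting the STA-06 sphere from STA-07 and STA-08: z² cancels, leaving linear equations in x and y:
-116.2 x − 205.6 y = -1813.91
32.8 x − 317.8 y = -2719.10
Solving: x ≈ 0.399, y ≈ 8.597 km (keep extra digits for the depth step; rounded: 0.4, 8.6).
Then from the STA-06 sphere: z² = 100.41² − (x + 2.4)² − (y − 83.6)² with x = 0.399, y = 8.597, so z ≈ 66.700 ≈ 66.7 km.

(0.4, 8.6, 66.7)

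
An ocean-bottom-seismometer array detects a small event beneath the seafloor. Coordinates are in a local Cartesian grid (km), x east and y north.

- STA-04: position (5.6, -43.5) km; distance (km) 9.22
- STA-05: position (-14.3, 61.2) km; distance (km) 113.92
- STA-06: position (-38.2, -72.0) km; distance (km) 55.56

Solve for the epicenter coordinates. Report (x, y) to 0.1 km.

Circle about each station: (x − 5.6)² + (y + 43.5)² = 9.22²; (x + 14.3)² + (y − 61.2)² = 113.92²; (x + 38.2)² + (y + 72.0)² = 55.56².
Subtracting the STA-04 equation from the STA-05 and STA-06 equations removes the quadratic terms:
-39.8 x + 209.4 y = -10866.44
-87.6 x − 57.0 y = 1717.72
Solving the 2×2 system: x ≈ 12.6, y ≈ -49.5 km.
Check against STA-04 (with the unrounded x, y): √((x − 5.6)²+(y + 43.5)²) = 9.22 ≈ 9.22 km. ✓

(12.6, -49.5)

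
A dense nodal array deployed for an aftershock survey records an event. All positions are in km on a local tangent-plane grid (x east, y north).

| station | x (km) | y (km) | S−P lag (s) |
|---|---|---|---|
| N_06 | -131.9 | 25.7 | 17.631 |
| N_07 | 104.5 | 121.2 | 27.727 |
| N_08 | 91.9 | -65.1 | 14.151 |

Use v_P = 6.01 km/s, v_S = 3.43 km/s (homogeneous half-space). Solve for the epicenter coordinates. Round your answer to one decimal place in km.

Distance from S−P lag: d = Δt · v_P v_S / (v_P − v_S) = Δt · (6.01·3.43)/(6.01−3.43) ≈ 7.9900·Δt.
So d_N_06 = 140.87, d_N_07 = 221.54, d_N_08 = 113.07 km.
Circle about each station: (x + 131.9)² + (y − 25.7)² = 140.87²; (x − 104.5)² + (y − 121.2)² = 221.54²; (x − 91.9)² + (y + 65.1)² = 113.07².
Subtracting the N_06 equation from the N_07 and N_08 equations removes the quadratic terms:
472.8 x + 191.0 y = -21684.02
447.6 x − 181.6 y = 1685.05
Solving the 2×2 system: x ≈ -21.1, y ≈ -61.3 km.
Check against N_06 (with the unrounded x, y): √((x + 131.9)²+(y − 25.7)²) = 140.87 ≈ 140.87 km. ✓

(-21.1, -61.3)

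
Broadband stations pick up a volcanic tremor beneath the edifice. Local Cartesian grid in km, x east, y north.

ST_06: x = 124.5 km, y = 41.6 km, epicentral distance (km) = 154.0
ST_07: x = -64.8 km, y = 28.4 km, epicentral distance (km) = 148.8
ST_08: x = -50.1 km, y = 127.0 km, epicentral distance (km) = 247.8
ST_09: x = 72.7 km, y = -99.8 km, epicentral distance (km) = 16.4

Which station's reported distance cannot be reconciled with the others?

ST_07

Solve using three stations at a time. Using ST_06, ST_08, ST_09 (subtract circle equations pairwise → linear system) gives (x, y) ≈ (56.6, -96.6).
Distances from that point to each station vs reported:
  ST_06: calculated 154.0 vs reported 154.0 → residual 0.0 km
  ST_07: calculated 174.3 vs reported 148.8 → residual 25.5 km
  ST_08: calculated 247.8 vs reported 247.8 → residual 0.0 km
  ST_09: calculated 16.4 vs reported 16.4 → residual 0.0 km
ST_06, ST_08, ST_09 are mutually consistent (residuals ≈ 0); ST_07 is off by 25.5 km.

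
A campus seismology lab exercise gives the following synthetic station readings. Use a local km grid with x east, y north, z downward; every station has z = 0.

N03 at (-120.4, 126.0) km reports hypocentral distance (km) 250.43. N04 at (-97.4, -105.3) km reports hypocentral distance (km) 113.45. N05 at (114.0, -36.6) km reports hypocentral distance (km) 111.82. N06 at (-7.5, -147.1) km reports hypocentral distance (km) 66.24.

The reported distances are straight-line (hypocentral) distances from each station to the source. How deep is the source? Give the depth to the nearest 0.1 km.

Each station gives a sphere (x−x_i)² + (y−y_i)² + z² = d_i² (stations at z=0).
Subtracting the N03 sphere from N04 and N05: z² cancels, leaving linear equations in x and y:
46.0 x − 462.6 y = 40046.97
468.8 x − 325.2 y = 34174.87
Solving: x ≈ 13.798, y ≈ -85.197 km (keep extra digits for the depth step; rounded: 13.8, -85.2).
Then from the N03 sphere: z² = 250.43² − (x + 120.4)² − (y − 126.0)² with x = 13.798, y = -85.197, so z ≈ 10.095 ≈ 10.1 km.
Check against N06 (with the unrounded solution): distance 66.24 ≈ 66.24 km. ✓

depth ≈ 10.1 km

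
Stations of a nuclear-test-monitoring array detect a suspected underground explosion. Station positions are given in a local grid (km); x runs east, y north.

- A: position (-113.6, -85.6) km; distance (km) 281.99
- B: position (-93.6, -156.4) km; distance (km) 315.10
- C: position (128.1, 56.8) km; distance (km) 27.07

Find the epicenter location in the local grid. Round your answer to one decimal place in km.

114.5 km east, 80.2 km north

Circle about each station: (x + 113.6)² + (y + 85.6)² = 281.99²; (x + 93.6)² + (y + 156.4)² = 315.10²; (x − 128.1)² + (y − 56.8)² = 27.07².
Subtracting the A equation from the B and C equations removes the quadratic terms:
40.0 x − 141.6 y = -6780.05
483.4 x + 284.8 y = 78189.11
Solving the 2×2 system: x ≈ 114.5, y ≈ 80.2 km.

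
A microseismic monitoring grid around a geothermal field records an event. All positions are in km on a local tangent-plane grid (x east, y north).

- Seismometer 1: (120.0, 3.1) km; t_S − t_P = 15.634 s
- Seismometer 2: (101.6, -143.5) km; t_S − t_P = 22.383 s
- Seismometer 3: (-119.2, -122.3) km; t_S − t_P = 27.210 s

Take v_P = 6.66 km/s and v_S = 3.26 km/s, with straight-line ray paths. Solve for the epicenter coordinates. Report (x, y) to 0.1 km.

23.8 km east, -23.6 km north

Distance from S−P lag: d = Δt · v_P v_S / (v_P − v_S) = Δt · (6.66·3.26)/(6.66−3.26) ≈ 6.3858·Δt.
So d_Seismometer 1 = 99.84, d_Seismometer 2 = 142.93, d_Seismometer 3 = 173.76 km.
Circle about each station: (x − 120.0)² + (y − 3.1)² = 99.84²; (x − 101.6)² + (y + 143.5)² = 142.93²; (x + 119.2)² + (y + 122.3)² = 173.76².
Subtracting the Seismometer 1 equation from the Seismometer 2 and Seismometer 3 equations removes the quadratic terms:
-36.8 x − 293.2 y = 6044.24
-478.4 x − 250.8 y = -5468.19
Solving the 2×2 system: x ≈ 23.8, y ≈ -23.6 km.
Check against Seismometer 1 (with the unrounded x, y): √((x − 120.0)²+(y − 3.1)²) = 99.83 ≈ 99.84 km. ✓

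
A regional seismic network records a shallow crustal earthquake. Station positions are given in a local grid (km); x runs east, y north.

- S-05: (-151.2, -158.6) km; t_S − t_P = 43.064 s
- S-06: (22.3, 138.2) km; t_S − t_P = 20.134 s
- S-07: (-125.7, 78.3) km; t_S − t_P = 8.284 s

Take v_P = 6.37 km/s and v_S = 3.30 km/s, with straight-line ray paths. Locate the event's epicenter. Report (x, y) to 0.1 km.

(-115.5, 134.1)

Distance from S−P lag: d = Δt · v_P v_S / (v_P − v_S) = Δt · (6.37·3.30)/(6.37−3.30) ≈ 6.8472·Δt.
So d_S-05 = 294.87, d_S-06 = 137.86, d_S-07 = 56.72 km.
Circle about each station: (x + 151.2)² + (y + 158.6)² = 294.87²; (x − 22.3)² + (y − 138.2)² = 137.86²; (x + 125.7)² + (y − 78.3)² = 56.72².
Subtracting pairs of circle equations eliminates x²+y² and gives linear equations (the radical axes):
347.0 x + 593.6 y = 39524.07
51.0 x + 473.8 y = 57647.14
Solving the 2×2 system: x ≈ -115.5, y ≈ 134.1 km.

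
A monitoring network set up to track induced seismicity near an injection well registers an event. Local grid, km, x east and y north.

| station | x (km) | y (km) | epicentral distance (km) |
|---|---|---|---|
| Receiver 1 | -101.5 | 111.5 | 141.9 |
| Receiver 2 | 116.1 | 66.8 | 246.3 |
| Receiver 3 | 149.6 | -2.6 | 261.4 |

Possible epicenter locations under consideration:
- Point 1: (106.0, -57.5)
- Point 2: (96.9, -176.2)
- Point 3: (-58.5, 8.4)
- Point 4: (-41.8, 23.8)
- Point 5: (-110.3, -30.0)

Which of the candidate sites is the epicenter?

For each candidate, compare |candidate − station| to the reported distance:
Point 1: residuals Receiver 1 125.7, Receiver 2 121.6, Receiver 3 191.3 → max 191.3 km
Point 2: residuals Receiver 1 207.6, Receiver 2 2.5, Receiver 3 80.0 → max 207.6 km
Point 3: residuals Receiver 1 30.2, Receiver 2 62.2, Receiver 3 53.0 → max 62.2 km
Point 4: residuals Receiver 1 35.8, Receiver 2 82.6, Receiver 3 68.2 → max 82.6 km
Point 5: residuals Receiver 1 0.1, Receiver 2 0.1, Receiver 3 0.1 → max 0.1 km
Only Point 5 has all residuals ≈ 0.

Point 5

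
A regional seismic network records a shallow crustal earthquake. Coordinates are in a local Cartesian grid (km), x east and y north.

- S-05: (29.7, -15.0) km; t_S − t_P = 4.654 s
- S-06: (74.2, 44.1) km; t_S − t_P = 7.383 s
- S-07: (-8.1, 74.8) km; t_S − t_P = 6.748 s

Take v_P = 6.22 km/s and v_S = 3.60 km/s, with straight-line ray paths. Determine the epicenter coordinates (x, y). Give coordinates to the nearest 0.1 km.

Distance from S−P lag: d = Δt · v_P v_S / (v_P − v_S) = Δt · (6.22·3.60)/(6.22−3.60) ≈ 8.5466·Δt.
So d_S-05 = 39.78, d_S-06 = 63.10, d_S-07 = 57.67 km.
Circle about each station: (x − 29.7)² + (y + 15.0)² = 39.78²; (x − 74.2)² + (y − 44.1)² = 63.10²; (x + 8.1)² + (y − 74.8)² = 57.67².
Subtracting the S-05 equation from the S-06 and S-07 equations removes the quadratic terms:
89.0 x + 118.2 y = 3944.20
-75.6 x + 179.6 y = 2810.18
Solving the 2×2 system: x ≈ 15.1, y ≈ 22.0 km.

x ≈ 15.1 km, y ≈ 22.0 km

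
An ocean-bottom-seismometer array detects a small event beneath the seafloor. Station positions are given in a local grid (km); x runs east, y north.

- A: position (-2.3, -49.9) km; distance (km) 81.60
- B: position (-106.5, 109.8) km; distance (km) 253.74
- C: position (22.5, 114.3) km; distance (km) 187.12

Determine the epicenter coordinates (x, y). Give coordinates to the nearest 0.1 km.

Circle about each station: (x + 2.3)² + (y + 49.9)² = 81.60²; (x + 106.5)² + (y − 109.8)² = 253.74²; (x − 22.5)² + (y − 114.3)² = 187.12².
Subtracting the A equation from the B and C equations removes the quadratic terms:
-208.4 x + 319.4 y = -36822.44
49.6 x + 328.4 y = -17279.89
Solving the 2×2 system: x ≈ 78.0, y ≈ -64.4 km.

x ≈ 78.0 km, y ≈ -64.4 km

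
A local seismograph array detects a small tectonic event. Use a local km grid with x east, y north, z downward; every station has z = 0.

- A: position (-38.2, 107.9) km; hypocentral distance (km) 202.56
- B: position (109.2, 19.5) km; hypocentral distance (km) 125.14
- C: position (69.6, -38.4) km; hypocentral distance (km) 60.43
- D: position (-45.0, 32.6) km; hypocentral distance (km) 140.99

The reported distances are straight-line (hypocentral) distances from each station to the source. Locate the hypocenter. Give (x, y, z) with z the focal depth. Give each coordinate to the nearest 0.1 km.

(37.0, -77.3, 32.8)

Each station gives a sphere (x−x_i)² + (y−y_i)² + z² = d_i² (stations at z=0).
Subtracting the A sphere from B and C: z² cancels, leaving linear equations in x and y:
294.8 x − 176.8 y = 24573.77
215.6 x − 292.6 y = 30595.84
Solving: x ≈ 36.995, y ≈ -77.306 km (keep extra digits for the depth step; rounded: 37.0, -77.3).
Then from the A sphere: z² = 202.56² − (x + 38.2)² − (y − 107.9)² with x = 36.995, y = -77.306, so z ≈ 32.787 ≈ 32.8 km.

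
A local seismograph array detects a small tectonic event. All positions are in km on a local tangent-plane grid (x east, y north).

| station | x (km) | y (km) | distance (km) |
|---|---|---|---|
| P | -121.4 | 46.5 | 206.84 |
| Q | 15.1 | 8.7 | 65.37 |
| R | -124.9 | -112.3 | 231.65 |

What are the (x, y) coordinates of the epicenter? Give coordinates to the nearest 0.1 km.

Circle about each station: (x + 121.4)² + (y − 46.5)² = 206.84²; (x − 15.1)² + (y − 8.7)² = 65.37²; (x + 124.9)² + (y + 112.3)² = 231.65².
Subtracting pairs of circle equations eliminates x²+y² and gives linear equations (the radical axes):
273.0 x − 75.6 y = 21913.04
-7.0 x − 317.6 y = 432.15
Solving the 2×2 system: x ≈ 79.4, y ≈ -3.1 km.
Check against P (with the unrounded x, y): √((x + 121.4)²+(y − 46.5)²) = 206.84 ≈ 206.84 km. ✓

(79.4, -3.1)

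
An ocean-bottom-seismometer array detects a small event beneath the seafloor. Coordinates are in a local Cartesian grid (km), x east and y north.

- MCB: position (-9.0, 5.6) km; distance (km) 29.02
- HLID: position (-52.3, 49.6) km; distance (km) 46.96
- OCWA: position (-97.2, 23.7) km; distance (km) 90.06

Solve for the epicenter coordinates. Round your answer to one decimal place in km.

(-7.8, 34.6)

Circle about each station: (x + 9.0)² + (y − 5.6)² = 29.02²; (x + 52.3)² + (y − 49.6)² = 46.96²; (x + 97.2)² + (y − 23.7)² = 90.06².
Subtracting the MCB equation from the HLID and OCWA equations removes the quadratic terms:
-86.6 x + 88.0 y = 3720.01
-176.4 x + 36.2 y = 2628.53
Solving the 2×2 system: x ≈ -7.8, y ≈ 34.6 km.
Check against MCB (with the unrounded x, y): √((x + 9.0)²+(y − 5.6)²) = 29.02 ≈ 29.02 km. ✓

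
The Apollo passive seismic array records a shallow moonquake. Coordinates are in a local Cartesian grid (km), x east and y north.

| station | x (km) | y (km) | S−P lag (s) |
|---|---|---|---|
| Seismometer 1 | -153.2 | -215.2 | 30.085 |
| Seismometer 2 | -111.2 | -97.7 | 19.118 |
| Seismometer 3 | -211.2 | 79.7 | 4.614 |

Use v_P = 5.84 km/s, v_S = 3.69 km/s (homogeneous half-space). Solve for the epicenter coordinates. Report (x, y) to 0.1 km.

Distance from S−P lag: d = Δt · v_P v_S / (v_P − v_S) = Δt · (5.84·3.69)/(5.84−3.69) ≈ 10.0231·Δt.
So d_Seismometer 1 = 301.54, d_Seismometer 2 = 191.62, d_Seismometer 3 = 46.25 km.
Circle about each station: (x + 153.2)² + (y + 215.2)² = 301.54²; (x + 111.2)² + (y + 97.7)² = 191.62²; (x + 211.2)² + (y − 79.7)² = 46.25².
Subtracting the Seismometer 1 equation from the Seismometer 2 and Seismometer 3 equations removes the quadratic terms:
84.0 x + 235.0 y = 6337.60
-116.0 x + 589.8 y = 69963.56
Solving the 2×2 system: x ≈ -165.4, y ≈ 86.1 km.

(-165.4, 86.1)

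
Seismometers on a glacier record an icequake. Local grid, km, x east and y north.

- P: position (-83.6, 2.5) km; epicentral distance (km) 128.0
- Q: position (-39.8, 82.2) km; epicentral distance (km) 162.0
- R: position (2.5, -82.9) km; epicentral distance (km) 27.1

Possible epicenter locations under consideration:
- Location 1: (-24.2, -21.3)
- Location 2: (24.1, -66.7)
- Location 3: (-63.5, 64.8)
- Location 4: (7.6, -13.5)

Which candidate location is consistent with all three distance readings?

Location 2

For each candidate, compare |candidate − station| to the reported distance:
Location 1: residuals P 64.0, Q 57.3, R 40.0 → max 64.0 km
Location 2: residuals P 0.0, Q 0.0, R 0.1 → max 0.1 km
Location 3: residuals P 62.5, Q 132.6, R 134.7 → max 134.7 km
Location 4: residuals P 35.4, Q 55.2, R 42.5 → max 55.2 km
Only Location 2 has all residuals ≈ 0.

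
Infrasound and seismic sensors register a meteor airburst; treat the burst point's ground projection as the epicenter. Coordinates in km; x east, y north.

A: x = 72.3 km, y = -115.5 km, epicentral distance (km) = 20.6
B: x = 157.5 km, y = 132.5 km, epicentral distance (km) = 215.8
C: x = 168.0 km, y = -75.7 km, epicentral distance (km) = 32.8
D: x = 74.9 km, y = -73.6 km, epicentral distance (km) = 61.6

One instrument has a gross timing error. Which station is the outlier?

A

Solve using three stations at a time. Using B, C, D (subtract circle equations pairwise → linear system) gives (x, y) ≈ (135.9, -82.2).
Distances from that point to each station vs reported:
  A: calculated 71.8 vs reported 20.6 → residual 51.2 km
  B: calculated 215.8 vs reported 215.8 → residual 0.0 km
  C: calculated 32.8 vs reported 32.8 → residual 0.0 km
  D: calculated 61.6 vs reported 61.6 → residual 0.0 km
B, C, D are mutually consistent (residuals ≈ 0); A is off by 51.2 km.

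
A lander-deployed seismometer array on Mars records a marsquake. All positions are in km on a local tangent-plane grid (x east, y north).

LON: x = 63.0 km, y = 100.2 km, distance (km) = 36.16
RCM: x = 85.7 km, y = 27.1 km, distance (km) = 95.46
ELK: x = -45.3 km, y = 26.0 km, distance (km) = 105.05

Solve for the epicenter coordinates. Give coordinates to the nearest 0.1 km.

Circle about each station: (x − 63.0)² + (y − 100.2)² = 36.16²; (x − 85.7)² + (y − 27.1)² = 95.46²; (x + 45.3)² + (y − 26.0)² = 105.05².
Subtracting the LON equation from the RCM and ELK equations removes the quadratic terms:
45.4 x − 146.2 y = -13735.21
-216.6 x − 148.4 y = -21008.91
Solving the 2×2 system: x ≈ 26.9, y ≈ 102.3 km.

x ≈ 26.9 km, y ≈ 102.3 km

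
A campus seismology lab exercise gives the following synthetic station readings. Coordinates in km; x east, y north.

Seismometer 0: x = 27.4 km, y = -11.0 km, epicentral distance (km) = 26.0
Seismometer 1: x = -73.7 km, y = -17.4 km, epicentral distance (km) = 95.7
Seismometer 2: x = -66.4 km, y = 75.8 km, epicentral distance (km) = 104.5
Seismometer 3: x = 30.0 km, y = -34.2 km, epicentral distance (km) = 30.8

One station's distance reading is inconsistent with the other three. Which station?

Seismometer 3

Solve using three stations at a time. Using Seismometer 0, Seismometer 1, Seismometer 2 (subtract circle equations pairwise → linear system) gives (x, y) ≈ (17.1, 12.9).
Distances from that point to each station vs reported:
  Seismometer 0: calculated 26.1 vs reported 26.0 → residual 0.1 km
  Seismometer 1: calculated 95.7 vs reported 95.7 → residual 0.0 km
  Seismometer 2: calculated 104.5 vs reported 104.5 → residual 0.0 km
  Seismometer 3: calculated 48.9 vs reported 30.8 → residual 18.1 km
Seismometer 0, Seismometer 1, Seismometer 2 are mutually consistent (residuals ≈ 0); Seismometer 3 is off by 18.1 km.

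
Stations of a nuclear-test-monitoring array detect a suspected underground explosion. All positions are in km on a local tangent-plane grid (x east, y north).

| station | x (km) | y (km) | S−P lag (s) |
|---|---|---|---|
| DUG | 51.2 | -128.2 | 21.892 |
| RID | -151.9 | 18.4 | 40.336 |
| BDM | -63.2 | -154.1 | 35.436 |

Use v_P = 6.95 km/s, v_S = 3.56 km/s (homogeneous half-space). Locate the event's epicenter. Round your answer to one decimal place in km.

Distance from S−P lag: d = Δt · v_P v_S / (v_P − v_S) = Δt · (6.95·3.56)/(6.95−3.56) ≈ 7.2985·Δt.
So d_DUG = 159.78, d_RID = 294.39, d_BDM = 258.63 km.
Circle about each station: (x − 51.2)² + (y + 128.2)² = 159.78²; (x + 151.9)² + (y − 18.4)² = 294.39²; (x + 63.2)² + (y + 154.1)² = 258.63².
Subtracting the DUG equation from the RID and BDM equations removes the quadratic terms:
-406.2 x + 293.2 y = -56780.33
-228.8 x − 51.8 y = -32675.46
Solving the 2×2 system: x ≈ 142.1, y ≈ 3.2 km.
Check against DUG (with the unrounded x, y): √((x − 51.2)²+(y + 128.2)²) = 159.77 ≈ 159.78 km. ✓

(142.1, 3.2)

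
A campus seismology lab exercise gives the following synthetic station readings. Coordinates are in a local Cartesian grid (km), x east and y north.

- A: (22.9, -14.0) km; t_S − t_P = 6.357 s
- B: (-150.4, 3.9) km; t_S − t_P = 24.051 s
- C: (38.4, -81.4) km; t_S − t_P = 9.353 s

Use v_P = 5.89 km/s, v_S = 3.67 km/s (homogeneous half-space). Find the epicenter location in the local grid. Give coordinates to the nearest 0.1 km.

83.7 km east, -2.4 km north

Distance from S−P lag: d = Δt · v_P v_S / (v_P − v_S) = Δt · (5.89·3.67)/(5.89−3.67) ≈ 9.7371·Δt.
So d_A = 61.90, d_B = 234.19, d_C = 91.07 km.
Circle about each station: (x − 22.9)² + (y + 14.0)² = 61.90²; (x + 150.4)² + (y − 3.9)² = 234.19²; (x − 38.4)² + (y + 81.4)² = 91.07².
Subtracting the A equation from the B and C equations removes the quadratic terms:
-346.6 x + 35.8 y = -29098.39
31.0 x − 134.8 y = 2917.98
Solving the 2×2 system: x ≈ 83.7, y ≈ -2.4 km.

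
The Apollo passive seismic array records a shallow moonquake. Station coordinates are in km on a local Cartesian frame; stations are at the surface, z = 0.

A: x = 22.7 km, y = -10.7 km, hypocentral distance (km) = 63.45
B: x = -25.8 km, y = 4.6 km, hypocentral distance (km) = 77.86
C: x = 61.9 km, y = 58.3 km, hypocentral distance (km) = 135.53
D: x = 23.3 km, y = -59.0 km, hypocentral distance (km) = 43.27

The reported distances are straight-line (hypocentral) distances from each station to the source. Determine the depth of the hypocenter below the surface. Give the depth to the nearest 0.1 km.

z ≈ 37.8 km

Each station gives a sphere (x−x_i)² + (y−y_i)² + z² = d_i² (stations at z=0).
Subtracting the A sphere from B and C: z² cancels, leaving linear equations in x and y:
-97.0 x + 30.6 y = -1979.26
78.4 x + 138.0 y = -7741.76
Solving: x ≈ 2.296, y ≈ -57.404 km (keep extra digits for the depth step; rounded: 2.3, -57.4).
Then from the A sphere: z² = 63.45² − (x − 22.7)² − (y + 10.7)² with x = 2.296, y = -57.404, so z ≈ 37.793 ≈ 37.8 km.
Check against D (with the unrounded solution): distance 43.27 ≈ 43.27 km. ✓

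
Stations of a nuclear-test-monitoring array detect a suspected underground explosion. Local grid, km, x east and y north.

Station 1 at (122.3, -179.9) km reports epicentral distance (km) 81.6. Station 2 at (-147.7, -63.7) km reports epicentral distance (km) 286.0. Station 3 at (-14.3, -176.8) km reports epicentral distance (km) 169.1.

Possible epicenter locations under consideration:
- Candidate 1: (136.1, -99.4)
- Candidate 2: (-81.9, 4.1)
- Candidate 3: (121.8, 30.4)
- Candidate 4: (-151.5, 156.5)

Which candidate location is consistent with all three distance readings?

For each candidate, compare |candidate − station| to the reported distance:
Candidate 1: residuals Station 1 0.1, Station 2 0.0, Station 3 0.0 → max 0.1 km
Candidate 2: residuals Station 1 193.3, Station 2 191.5, Station 3 24.0 → max 193.3 km
Candidate 3: residuals Station 1 128.7, Station 2 0.5, Station 3 78.8 → max 128.7 km
Candidate 4: residuals Station 1 352.1, Station 2 65.8, Station 3 191.3 → max 352.1 km
Only Candidate 1 has all residuals ≈ 0.

Candidate 1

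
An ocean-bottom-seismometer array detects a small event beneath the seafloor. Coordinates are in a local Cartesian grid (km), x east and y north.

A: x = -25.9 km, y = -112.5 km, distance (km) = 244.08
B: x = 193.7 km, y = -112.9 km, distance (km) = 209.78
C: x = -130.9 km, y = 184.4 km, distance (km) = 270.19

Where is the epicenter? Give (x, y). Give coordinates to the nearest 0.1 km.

Circle about each station: (x + 25.9)² + (y + 112.5)² = 244.08²; (x − 193.7)² + (y + 112.9)² = 209.78²; (x + 130.9)² + (y − 184.4)² = 270.19².
Subtracting the A equation from the B and C equations removes the quadratic terms:
439.2 x − 0.8 y = 52506.44
-210.0 x + 593.8 y = 24383.52
Solving the 2×2 system: x ≈ 119.7, y ≈ 83.4 km.

119.7 km east, 83.4 km north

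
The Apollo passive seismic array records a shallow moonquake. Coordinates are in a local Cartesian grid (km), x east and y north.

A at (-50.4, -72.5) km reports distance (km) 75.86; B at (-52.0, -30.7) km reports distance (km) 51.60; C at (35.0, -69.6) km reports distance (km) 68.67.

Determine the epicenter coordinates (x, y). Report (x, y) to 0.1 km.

x ≈ -3.6 km, y ≈ -12.8 km

Circle about each station: (x + 50.4)² + (y + 72.5)² = 75.86²; (x + 52.0)² + (y + 30.7)² = 51.60²; (x − 35.0)² + (y + 69.6)² = 68.67².
Subtracting the A equation from the B and C equations removes the quadratic terms:
-3.2 x + 83.6 y = -1057.74
170.8 x + 5.8 y = -688.08
Solving the 2×2 system: x ≈ -3.6, y ≈ -12.8 km.
Check against A (with the unrounded x, y): √((x + 50.4)²+(y + 72.5)²) = 75.87 ≈ 75.86 km. ✓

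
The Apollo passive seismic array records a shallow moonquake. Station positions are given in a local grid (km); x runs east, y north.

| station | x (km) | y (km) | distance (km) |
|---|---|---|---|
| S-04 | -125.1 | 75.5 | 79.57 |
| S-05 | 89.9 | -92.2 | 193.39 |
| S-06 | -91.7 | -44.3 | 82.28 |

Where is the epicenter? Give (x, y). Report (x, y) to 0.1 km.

-59.0 km east, 31.2 km north

Circle about each station: (x + 125.1)² + (y − 75.5)² = 79.57²; (x − 89.9)² + (y + 92.2)² = 193.39²; (x + 91.7)² + (y + 44.3)² = 82.28².
Subtracting the S-04 equation from the S-05 and S-06 equations removes the quadratic terms:
430.0 x − 335.4 y = -35835.72
66.8 x − 239.6 y = -11417.49
Solving the 2×2 system: x ≈ -59.0, y ≈ 31.2 km.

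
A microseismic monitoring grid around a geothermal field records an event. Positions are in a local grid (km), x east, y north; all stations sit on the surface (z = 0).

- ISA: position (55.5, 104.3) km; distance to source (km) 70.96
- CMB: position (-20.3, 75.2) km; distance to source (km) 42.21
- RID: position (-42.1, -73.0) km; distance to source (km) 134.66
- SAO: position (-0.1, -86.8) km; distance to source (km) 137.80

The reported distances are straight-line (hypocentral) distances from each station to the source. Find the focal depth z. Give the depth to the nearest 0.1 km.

z ≈ 11.9 km

Each station gives a sphere (x−x_i)² + (y−y_i)² + z² = d_i² (stations at z=0).
Subtracting the ISA sphere from CMB and RID: z² cancels, leaving linear equations in x and y:
-151.6 x − 58.2 y = -4637.97
-195.2 x − 354.6 y = -19955.32
Solving: x ≈ 11.398, y ≈ 50.001 km (keep extra digits for the depth step; rounded: 11.4, 50.0).
Then from the ISA sphere: z² = 70.96² − (x − 55.5)² − (y − 104.3)² with x = 11.398, y = 50.001, so z ≈ 11.914 ≈ 11.9 km.
Check against SAO (with the unrounded solution): distance 137.80 ≈ 137.80 km. ✓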